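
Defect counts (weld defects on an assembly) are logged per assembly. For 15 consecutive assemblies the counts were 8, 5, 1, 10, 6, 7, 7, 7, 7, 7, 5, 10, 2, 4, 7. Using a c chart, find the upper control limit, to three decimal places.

c̄ = (8 + 5 + 1 + 10 + 6 + 7 + 7 + 7 + 7 + 7 + 5 + 10 + 2 + 4 + 7) / 15 = 93 / 15 = 6.2000
UCL = c̄ + 3√c̄ = 6.2000 + 3 × √6.2000 = 6.2000 + 3 × 2.4900 = 13.6699

13.670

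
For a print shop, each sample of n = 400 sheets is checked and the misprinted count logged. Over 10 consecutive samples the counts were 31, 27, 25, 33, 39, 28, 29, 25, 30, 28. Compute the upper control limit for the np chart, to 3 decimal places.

45.182

p̄ = Σdᵢ / (k·n) = 295 / (10 × 400) = 0.07375
UCL = np̄ + 3·√(np̄(1−p̄)) = 29.5000 + 3 × √(29.5000×0.92625) = 29.5000 + 3 × 5.2273 = 45.1818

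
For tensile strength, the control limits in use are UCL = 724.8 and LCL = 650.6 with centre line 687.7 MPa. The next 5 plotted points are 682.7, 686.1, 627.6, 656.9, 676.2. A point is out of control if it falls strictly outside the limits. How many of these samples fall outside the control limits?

Compare each point to [650.6, 724.8]: sample 3 = 627.6 < LCL.

1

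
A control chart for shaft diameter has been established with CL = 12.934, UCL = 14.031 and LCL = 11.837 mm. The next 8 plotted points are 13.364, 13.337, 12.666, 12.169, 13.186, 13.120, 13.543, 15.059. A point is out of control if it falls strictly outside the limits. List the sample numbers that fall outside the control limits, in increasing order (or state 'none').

8

Compare each point to [11.837, 14.031]: sample 8 = 15.059 > UCL.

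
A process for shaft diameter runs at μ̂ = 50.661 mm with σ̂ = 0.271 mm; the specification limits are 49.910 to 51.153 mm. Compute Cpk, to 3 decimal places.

0.605

Cpu = (USL − μ̂) / (3σ̂) = (51.153 − 50.661) / (3 × 0.271) = 0.6052; Cpl = (μ̂ − LSL) / (3σ̂) = (50.661 − 49.910) / (3 × 0.271) = 0.9237; Cpk = min(Cpu, Cpl) = 0.6052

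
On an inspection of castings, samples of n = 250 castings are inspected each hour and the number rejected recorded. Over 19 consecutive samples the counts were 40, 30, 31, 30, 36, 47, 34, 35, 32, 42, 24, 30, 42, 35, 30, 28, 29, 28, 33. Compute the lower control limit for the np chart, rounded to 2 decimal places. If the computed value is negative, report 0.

17.32

p̄ = Σdᵢ / (k·n) = 636 / (19 × 250) = 0.13389
LCL = np̄ − 3·√(np̄(1−p̄)) = 33.4737 − 3 × 5.3844 = 17.3205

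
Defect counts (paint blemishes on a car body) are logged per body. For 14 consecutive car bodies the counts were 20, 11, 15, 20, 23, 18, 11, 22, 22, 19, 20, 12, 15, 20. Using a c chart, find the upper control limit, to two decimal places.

c̄ = (20 + 11 + 15 + 20 + 23 + 18 + 11 + 22 + 22 + 19 + 20 + 12 + 15 + 20) / 14 = 248 / 14 = 17.7143
UCL = c̄ + 3√c̄ = 17.7143 + 3 × √17.7143 = 17.7143 + 3 × 4.2088 = 30.3408

30.34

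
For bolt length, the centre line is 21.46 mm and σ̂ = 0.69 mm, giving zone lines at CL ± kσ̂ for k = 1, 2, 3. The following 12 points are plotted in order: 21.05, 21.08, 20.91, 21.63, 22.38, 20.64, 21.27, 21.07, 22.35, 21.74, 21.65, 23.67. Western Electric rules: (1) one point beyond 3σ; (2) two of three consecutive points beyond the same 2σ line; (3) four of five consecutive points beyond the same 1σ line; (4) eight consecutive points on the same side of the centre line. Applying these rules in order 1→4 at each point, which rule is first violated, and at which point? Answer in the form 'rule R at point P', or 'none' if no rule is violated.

Zone of each point (C = within 1σ̂, B = 1σ̂–2σ̂, A = 2σ̂–3σ̂, * = beyond 3σ̂; sign = side of CL): 1:-C, 2:-C, 3:-C, 4:+C, 5:+B, 6:-B, 7:-C, 8:-C, 9:+B, 10:+C, 11:+C, 12:+*
Rule 1 (one point beyond the 3σ limits) is satisfied at point 12.

rule 1 at point 12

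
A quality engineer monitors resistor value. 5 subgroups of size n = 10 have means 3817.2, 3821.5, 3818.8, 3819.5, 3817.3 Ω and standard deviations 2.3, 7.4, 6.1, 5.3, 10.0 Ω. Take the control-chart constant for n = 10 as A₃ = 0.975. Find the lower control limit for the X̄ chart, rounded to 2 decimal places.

3812.80

X̄̄ = (3817.2 + 3821.5 + 3818.8 + 3819.5 + 3817.3) / 5 = 3818.8600
s̄ = (2.3 + 7.4 + 6.1 + 5.3 + 10.0) / 5 = 6.2200
LCL = X̄̄ − A₃·s̄ = 3818.8600 − 0.975 × 6.2200 = 3812.7955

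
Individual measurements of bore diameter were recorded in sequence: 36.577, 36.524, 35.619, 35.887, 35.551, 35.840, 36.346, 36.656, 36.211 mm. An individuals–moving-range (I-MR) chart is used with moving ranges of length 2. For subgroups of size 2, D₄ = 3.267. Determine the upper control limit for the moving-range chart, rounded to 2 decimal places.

Moving ranges: 0.053, 0.905, 0.268, 0.336, 0.289, 0.506, 0.310, 0.445; M̄R̄ = 3.1120 / 8 = 0.3890
UCL_MR = D₄·M̄R̄ = 3.267 × 0.3890 = 1.2709

1.27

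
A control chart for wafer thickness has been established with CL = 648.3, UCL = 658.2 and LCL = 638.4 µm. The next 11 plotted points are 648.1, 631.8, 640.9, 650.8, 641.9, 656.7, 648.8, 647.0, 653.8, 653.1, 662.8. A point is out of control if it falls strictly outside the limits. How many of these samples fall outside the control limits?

Compare each point to [638.4, 658.2]: sample 2 = 631.8 < LCL; sample 11 = 662.8 > UCL.

2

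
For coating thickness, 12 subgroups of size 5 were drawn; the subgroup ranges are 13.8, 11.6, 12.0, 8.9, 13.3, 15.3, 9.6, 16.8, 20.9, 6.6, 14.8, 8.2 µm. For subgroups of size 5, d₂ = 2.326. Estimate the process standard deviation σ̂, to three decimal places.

5.439

R̄ = (13.8 + 11.6 + 12.0 + 8.9 + 13.3 + 15.3 + 9.6 + 16.8 + 20.9 + 6.6 + 14.8 + 8.2) / 12 = 12.6500
σ̂ = R̄ / d₂ = 12.6500 / 2.326 = 5.4385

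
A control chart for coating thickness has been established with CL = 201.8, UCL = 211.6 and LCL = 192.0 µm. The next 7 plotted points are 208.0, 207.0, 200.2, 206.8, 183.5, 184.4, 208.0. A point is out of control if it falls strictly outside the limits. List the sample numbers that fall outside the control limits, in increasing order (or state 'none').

Compare each point to [192.0, 211.6]: sample 5 = 183.5 < LCL; sample 6 = 184.4 < LCL.

5, 6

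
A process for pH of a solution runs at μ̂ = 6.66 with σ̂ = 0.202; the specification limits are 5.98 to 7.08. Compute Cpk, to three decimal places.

0.693

Cpu = (USL − μ̂) / (3σ̂) = (7.08 − 6.66) / (3 × 0.202) = 0.6931; Cpl = (μ̂ − LSL) / (3σ̂) = (6.66 − 5.98) / (3 × 0.202) = 1.1221; Cpk = min(Cpu, Cpl) = 0.6931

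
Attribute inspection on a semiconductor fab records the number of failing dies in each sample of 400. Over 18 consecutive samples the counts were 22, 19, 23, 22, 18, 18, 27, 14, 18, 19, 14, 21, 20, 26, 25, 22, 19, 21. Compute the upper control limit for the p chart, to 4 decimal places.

0.0841

p̄ = Σdᵢ / (k·n) = 368 / (18 × 400) = 0.05111
UCL = p̄ + 3·√(p̄(1−p̄)/n) = 0.05111 + 3 × √(0.05111×0.94889/400) = 0.05111 + 3 × 0.01101 = 0.08414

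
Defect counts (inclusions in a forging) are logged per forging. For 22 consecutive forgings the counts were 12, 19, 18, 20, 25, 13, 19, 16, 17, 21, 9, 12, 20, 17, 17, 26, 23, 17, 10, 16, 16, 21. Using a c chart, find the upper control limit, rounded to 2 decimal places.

c̄ = (12 + 19 + 18 + 20 + 25 + 13 + 19 + 16 + 17 + 21 + 9 + 12 + 20 + 17 + 17 + 26 + 23 + 17 + 10 + 16 + 16 + 21) / 22 = 384 / 22 = 17.4545
UCL = c̄ + 3√c̄ = 17.4545 + 3 × √17.4545 = 17.4545 + 3 × 4.1779 = 29.9881

29.99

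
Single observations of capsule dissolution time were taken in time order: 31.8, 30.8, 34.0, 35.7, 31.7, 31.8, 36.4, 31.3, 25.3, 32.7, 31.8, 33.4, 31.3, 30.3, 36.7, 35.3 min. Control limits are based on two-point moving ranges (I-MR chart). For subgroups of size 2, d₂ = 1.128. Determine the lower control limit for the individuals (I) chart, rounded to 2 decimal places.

24.27

X̄ = (31.8 + 30.8 + 34.0 + 35.7 + 31.7 + 31.8 + 36.4 + 31.3 + 25.3 + 32.7 + 31.8 + 33.4 + 31.3 + 30.3 + 36.7 + 35.3) / 16 = 32.5187
Moving ranges: 1.0, 3.2, 1.7, 4.0, 0.1, 4.6, 5.1, 6.0, 7.4, 0.9, 1.6, 2.1, 1.0, 6.4, 1.4; M̄R̄ = 46.5000 / 15 = 3.1000
LCL = X̄ − 3·M̄R̄/d₂ = 32.5187 − 3 × 3.1000 / 1.128 = 24.2741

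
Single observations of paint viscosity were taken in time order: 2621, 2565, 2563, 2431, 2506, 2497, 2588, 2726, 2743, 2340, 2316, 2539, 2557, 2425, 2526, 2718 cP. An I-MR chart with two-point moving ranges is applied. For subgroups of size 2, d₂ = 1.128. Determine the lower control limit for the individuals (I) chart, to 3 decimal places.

2255.320

X̄ = (2621 + 2565 + 2563 + 2431 + 2506 + 2497 + 2588 + 2726 + 2743 + 2340 + 2316 + 2539 + 2557 + 2425 + 2526 + 2718) / 16 = 2541.3125
Moving ranges: 56, 2, 132, 75, 9, 91, 138, 17, 403, 24, 223, 18, 132, 101, 192; M̄R̄ = 1613.0000 / 15 = 107.5333
LCL = X̄ − 3·M̄R̄/d₂ = 2541.3125 − 3 × 107.5333 / 1.128 = 2255.3196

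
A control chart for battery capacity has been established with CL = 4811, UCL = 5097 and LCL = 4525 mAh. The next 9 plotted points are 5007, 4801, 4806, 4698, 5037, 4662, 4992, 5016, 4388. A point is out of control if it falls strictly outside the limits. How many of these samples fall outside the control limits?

Compare each point to [4525, 5097]: sample 9 = 4388 < LCL.

1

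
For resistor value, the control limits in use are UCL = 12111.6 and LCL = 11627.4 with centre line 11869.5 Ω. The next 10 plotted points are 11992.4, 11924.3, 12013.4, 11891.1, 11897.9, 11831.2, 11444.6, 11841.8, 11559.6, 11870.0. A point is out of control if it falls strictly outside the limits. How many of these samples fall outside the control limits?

Compare each point to [11627.4, 12111.6]: sample 7 = 11444.6 < LCL; sample 9 = 11559.6 < LCL.

2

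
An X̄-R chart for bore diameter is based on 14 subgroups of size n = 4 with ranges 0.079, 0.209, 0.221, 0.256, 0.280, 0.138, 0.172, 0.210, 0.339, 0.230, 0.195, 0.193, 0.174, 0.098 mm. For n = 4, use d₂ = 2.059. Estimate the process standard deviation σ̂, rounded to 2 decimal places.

0.10

R̄ = (0.079 + 0.209 + 0.221 + 0.256 + 0.280 + 0.138 + 0.172 + 0.210 + 0.339 + 0.230 + 0.195 + 0.193 + 0.174 + 0.098) / 14 = 0.1996
σ̂ = R̄ / d₂ = 0.1996 / 2.059 = 0.0969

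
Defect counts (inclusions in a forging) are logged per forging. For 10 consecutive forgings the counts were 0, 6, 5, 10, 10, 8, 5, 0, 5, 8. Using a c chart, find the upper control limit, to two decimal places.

c̄ = (0 + 6 + 5 + 10 + 10 + 8 + 5 + 0 + 5 + 8) / 10 = 57 / 10 = 5.7000
UCL = c̄ + 3√c̄ = 5.7000 + 3 × √5.7000 = 5.7000 + 3 × 2.3875 = 12.8624

12.86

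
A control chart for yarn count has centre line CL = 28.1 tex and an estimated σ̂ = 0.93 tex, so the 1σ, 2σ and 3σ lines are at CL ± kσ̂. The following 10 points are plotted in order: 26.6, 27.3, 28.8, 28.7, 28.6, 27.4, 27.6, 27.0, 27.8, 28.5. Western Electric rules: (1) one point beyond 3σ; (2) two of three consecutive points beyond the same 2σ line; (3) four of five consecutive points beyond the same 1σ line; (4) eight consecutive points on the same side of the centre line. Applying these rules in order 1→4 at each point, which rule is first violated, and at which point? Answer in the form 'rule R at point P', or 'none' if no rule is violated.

Zone of each point (C = within 1σ̂, B = 1σ̂–2σ̂, A = 2σ̂–3σ̂, * = beyond 3σ̂; sign = side of CL): 1:-B, 2:-C, 3:+C, 4:+C, 5:+C, 6:-C, 7:-C, 8:-B, 9:-C, 10:+C
No rule fires across all 10 points.

none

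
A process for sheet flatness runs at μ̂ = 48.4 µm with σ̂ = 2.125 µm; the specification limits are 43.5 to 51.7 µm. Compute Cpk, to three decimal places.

Cpu = (USL − μ̂) / (3σ̂) = (51.7 − 48.4) / (3 × 2.125) = 0.5176; Cpl = (μ̂ − LSL) / (3σ̂) = (48.4 − 43.5) / (3 × 2.125) = 0.7686; Cpk = min(Cpu, Cpl) = 0.5176

0.518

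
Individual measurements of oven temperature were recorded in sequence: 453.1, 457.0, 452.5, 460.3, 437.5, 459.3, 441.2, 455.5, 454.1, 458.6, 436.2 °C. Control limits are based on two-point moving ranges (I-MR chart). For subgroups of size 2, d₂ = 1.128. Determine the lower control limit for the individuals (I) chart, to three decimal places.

419.077

X̄ = (453.1 + 457.0 + 452.5 + 460.3 + 437.5 + 459.3 + 441.2 + 455.5 + 454.1 + 458.6 + 436.2) / 11 = 451.3909
Moving ranges: 3.9, 4.5, 7.8, 22.8, 21.8, 18.1, 14.3, 1.4, 4.5, 22.4; M̄R̄ = 121.5000 / 10 = 12.1500
LCL = X̄ − 3·M̄R̄/d₂ = 451.3909 − 3 × 12.1500 / 1.128 = 419.0771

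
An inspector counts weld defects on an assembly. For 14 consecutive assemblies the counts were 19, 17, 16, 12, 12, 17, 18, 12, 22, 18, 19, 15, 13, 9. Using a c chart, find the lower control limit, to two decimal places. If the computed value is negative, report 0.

3.78

c̄ = (19 + 17 + 16 + 12 + 12 + 17 + 18 + 12 + 22 + 18 + 19 + 15 + 13 + 9) / 14 = 219 / 14 = 15.6429
LCL = c̄ − 3√c̄ = 15.6429 − 3 × 3.9551 = 3.7775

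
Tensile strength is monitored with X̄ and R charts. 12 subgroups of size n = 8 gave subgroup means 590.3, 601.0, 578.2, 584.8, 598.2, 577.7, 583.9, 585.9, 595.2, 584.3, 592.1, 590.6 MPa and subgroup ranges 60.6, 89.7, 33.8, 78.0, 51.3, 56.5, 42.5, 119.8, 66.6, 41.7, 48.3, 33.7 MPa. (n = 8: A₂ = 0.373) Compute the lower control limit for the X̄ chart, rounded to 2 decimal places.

X̄̄ = (590.3 + 601.0 + 578.2 + 584.8 + 598.2 + 577.7 + 583.9 + 585.9 + 595.2 + 584.3 + 592.1 + 590.6) / 12 = 7062.2000 / 12 = 588.5167
R̄ = (60.6 + 89.7 + 33.8 + 78.0 + 51.3 + 56.5 + 42.5 + 119.8 + 66.6 + 41.7 + 48.3 + 33.7) / 12 = 722.5000 / 12 = 60.2083
LCL = X̄̄ − A₂·R̄ = 588.5167 − 0.373 × 60.2083 = 566.0590

566.06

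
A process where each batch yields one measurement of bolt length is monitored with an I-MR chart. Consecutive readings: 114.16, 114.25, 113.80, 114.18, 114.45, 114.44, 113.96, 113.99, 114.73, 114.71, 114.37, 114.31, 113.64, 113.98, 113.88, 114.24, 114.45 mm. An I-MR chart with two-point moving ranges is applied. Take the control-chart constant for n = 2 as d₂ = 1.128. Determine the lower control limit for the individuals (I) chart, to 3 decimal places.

X̄ = (114.16 + 114.25 + 113.80 + 114.18 + 114.45 + 114.44 + 113.96 + 113.99 + 114.73 + 114.71 + 114.37 + 114.31 + 113.64 + 113.98 + 113.88 + 114.24 + 114.45) / 17 = 114.2082
Moving ranges: 0.09, 0.45, 0.38, 0.27, 0.01, 0.48, 0.03, 0.74, 0.02, 0.34, 0.06, 0.67, 0.34, 0.10, 0.36, 0.21; M̄R̄ = 4.5500 / 16 = 0.2844
LCL = X̄ − 3·M̄R̄/d₂ = 114.2082 − 3 × 0.2844 / 1.128 = 113.4519

113.452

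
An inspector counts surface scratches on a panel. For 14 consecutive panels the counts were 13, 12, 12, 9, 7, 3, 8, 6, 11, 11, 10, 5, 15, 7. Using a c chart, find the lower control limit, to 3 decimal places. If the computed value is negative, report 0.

0.108

c̄ = (13 + 12 + 12 + 9 + 7 + 3 + 8 + 6 + 11 + 11 + 10 + 5 + 15 + 7) / 14 = 129 / 14 = 9.2143
LCL = c̄ − 3√c̄ = 9.2143 − 3 × 3.0355 = 0.1078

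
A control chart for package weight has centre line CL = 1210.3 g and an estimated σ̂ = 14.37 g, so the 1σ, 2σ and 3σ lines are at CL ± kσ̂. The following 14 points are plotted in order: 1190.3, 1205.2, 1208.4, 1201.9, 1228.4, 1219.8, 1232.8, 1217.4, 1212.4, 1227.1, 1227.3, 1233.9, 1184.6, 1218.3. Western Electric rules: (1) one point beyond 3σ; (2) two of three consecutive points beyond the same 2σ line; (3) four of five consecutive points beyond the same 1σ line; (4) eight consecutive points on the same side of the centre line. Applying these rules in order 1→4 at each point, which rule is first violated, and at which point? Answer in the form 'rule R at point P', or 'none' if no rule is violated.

rule 4 at point 12

Zone of each point (C = within 1σ̂, B = 1σ̂–2σ̂, A = 2σ̂–3σ̂, * = beyond 3σ̂; sign = side of CL): 1:-B, 2:-C, 3:-C, 4:-C, 5:+B, 6:+C, 7:+B, 8:+C, 9:+C, 10:+B, 11:+B, 12:+B, 13:-B, 14:+C
Rule 4 (eight consecutive points on the same side of the centre line) is satisfied at point 12.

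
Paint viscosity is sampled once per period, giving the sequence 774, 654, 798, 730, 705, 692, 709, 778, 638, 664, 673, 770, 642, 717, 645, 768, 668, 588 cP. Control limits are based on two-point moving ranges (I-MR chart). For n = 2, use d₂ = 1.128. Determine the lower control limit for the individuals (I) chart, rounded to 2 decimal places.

X̄ = (774 + 654 + 798 + 730 + 705 + 692 + 709 + 778 + 638 + 664 + 673 + 770 + 642 + 717 + 645 + 768 + 668 + 588) / 18 = 700.7222
Moving ranges: 120, 144, 68, 25, 13, 17, 69, 140, 26, 9, 97, 128, 75, 72, 123, 100, 80; M̄R̄ = 1306.0000 / 17 = 76.8235
LCL = X̄ − 3·M̄R̄/d₂ = 700.7222 − 3 × 76.8235 / 1.128 = 496.4043

496.40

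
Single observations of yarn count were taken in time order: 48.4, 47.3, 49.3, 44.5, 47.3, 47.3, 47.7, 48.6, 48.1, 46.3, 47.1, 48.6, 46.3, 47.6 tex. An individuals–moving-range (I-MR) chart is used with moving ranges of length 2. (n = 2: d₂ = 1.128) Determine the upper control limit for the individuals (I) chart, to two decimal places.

51.59

X̄ = (48.4 + 47.3 + 49.3 + 44.5 + 47.3 + 47.3 + 47.7 + 48.6 + 48.1 + 46.3 + 47.1 + 48.6 + 46.3 + 47.6) / 14 = 47.4571
Moving ranges: 1.1, 2.0, 4.8, 2.8, 0.0, 0.4, 0.9, 0.5, 1.8, 0.8, 1.5, 2.3, 1.3; M̄R̄ = 20.2000 / 13 = 1.5538
UCL = X̄ + 3·M̄R̄/d₂ = 47.4571 + 3 × 1.5538 / 1.128 = 51.5897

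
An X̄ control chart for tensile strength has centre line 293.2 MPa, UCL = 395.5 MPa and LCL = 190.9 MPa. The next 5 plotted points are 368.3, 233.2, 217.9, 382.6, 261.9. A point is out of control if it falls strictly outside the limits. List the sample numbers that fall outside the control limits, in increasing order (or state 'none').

All 5 points lie within [190.9, 395.5].

none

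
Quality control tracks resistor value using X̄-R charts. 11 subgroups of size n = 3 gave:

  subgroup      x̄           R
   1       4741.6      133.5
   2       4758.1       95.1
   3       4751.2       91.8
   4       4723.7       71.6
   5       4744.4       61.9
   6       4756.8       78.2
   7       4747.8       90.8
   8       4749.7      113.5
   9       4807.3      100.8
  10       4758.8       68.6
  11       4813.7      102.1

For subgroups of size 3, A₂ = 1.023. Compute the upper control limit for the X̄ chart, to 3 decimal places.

4853.107

X̄̄ = (4741.6 + 4758.1 + 4751.2 + 4723.7 + 4744.4 + 4756.8 + 4747.8 + 4749.7 + 4807.3 + 4758.8 + 4813.7) / 11 = 52353.1000 / 11 = 4759.3727
R̄ = (133.5 + 95.1 + 91.8 + 71.6 + 61.9 + 78.2 + 90.8 + 113.5 + 100.8 + 68.6 + 102.1) / 11 = 1007.9000 / 11 = 91.6273
UCL = X̄̄ + A₂·R̄ = 4759.3727 + 1.023 × 91.6273 = 4853.1074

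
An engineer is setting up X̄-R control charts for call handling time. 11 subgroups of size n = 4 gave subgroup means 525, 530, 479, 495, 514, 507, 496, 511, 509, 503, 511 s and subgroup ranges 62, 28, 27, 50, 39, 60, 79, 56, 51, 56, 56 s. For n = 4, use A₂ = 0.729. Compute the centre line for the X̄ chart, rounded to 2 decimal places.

507.27

X̄̄ = (525 + 530 + 479 + 495 + 514 + 507 + 496 + 511 + 509 + 503 + 511) / 11 = 5580.0000 / 11 = 507.2727
CL = X̄̄ = 507.2727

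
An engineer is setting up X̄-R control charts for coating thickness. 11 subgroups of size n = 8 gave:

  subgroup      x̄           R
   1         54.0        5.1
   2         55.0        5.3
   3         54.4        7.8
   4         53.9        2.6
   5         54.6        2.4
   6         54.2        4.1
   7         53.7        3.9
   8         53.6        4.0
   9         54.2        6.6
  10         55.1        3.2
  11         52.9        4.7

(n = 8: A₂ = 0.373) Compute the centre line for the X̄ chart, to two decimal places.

X̄̄ = (54.0 + 55.0 + 54.4 + 53.9 + 54.6 + 54.2 + 53.7 + 53.6 + 54.2 + 55.1 + 52.9) / 11 = 595.6000 / 11 = 54.1455
CL = X̄̄ = 54.1455

54.15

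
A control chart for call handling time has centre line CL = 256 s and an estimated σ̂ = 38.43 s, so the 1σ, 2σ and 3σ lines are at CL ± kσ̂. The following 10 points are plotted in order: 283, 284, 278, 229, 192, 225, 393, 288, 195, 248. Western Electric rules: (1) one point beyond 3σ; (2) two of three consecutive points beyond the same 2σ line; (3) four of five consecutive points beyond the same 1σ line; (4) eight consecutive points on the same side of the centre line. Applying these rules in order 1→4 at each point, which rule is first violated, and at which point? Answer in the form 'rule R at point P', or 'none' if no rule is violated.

Zone of each point (C = within 1σ̂, B = 1σ̂–2σ̂, A = 2σ̂–3σ̂, * = beyond 3σ̂; sign = side of CL): 1:+C, 2:+C, 3:+C, 4:-C, 5:-B, 6:-C, 7:+*, 8:+C, 9:-B, 10:-C
Rule 1 (one point beyond the 3σ limits) is satisfied at point 7.

rule 1 at point 7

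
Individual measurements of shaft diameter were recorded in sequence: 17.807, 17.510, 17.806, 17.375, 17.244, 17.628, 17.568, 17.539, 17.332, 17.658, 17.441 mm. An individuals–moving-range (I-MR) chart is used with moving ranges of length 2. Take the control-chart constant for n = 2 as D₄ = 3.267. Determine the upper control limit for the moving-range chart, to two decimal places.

0.78

Moving ranges: 0.297, 0.296, 0.431, 0.131, 0.384, 0.060, 0.029, 0.207, 0.326, 0.217; M̄R̄ = 2.3780 / 10 = 0.2378
UCL_MR = D₄·M̄R̄ = 3.267 × 0.2378 = 0.7769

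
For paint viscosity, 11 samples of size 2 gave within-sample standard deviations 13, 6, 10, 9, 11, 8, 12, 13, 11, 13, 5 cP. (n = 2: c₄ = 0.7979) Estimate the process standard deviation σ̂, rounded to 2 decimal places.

12.65

s̄ = (13 + 6 + 10 + 9 + 11 + 8 + 12 + 13 + 11 + 13 + 5) / 11 = 10.0909
σ̂ = s̄ / c₄ = 10.0909 / 0.7979 = 12.6468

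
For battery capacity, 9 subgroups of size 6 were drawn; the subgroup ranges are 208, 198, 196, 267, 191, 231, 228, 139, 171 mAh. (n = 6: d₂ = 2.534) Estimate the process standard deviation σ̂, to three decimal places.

R̄ = (208 + 198 + 196 + 267 + 191 + 231 + 228 + 139 + 171) / 9 = 203.2222
σ̂ = R̄ / d₂ = 203.2222 / 2.534 = 80.1982

80.198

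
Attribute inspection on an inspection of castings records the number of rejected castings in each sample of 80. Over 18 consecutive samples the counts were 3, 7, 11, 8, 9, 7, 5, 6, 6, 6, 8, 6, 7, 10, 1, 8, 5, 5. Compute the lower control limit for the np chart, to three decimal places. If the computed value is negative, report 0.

p̄ = Σdᵢ / (k·n) = 118 / (18 × 80) = 0.08194
LCL = np̄ − 3·√(np̄(1−p̄)) = 6.5556 − 3 × 2.4532 = -0.8042 → 0 (negative, so LCL = 0)

0.000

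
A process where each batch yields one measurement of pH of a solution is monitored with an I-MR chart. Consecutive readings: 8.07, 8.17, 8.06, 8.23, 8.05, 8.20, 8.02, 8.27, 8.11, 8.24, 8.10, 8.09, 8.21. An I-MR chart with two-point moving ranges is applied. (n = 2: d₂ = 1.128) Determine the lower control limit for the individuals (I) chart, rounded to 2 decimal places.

7.76

X̄ = (8.07 + 8.17 + 8.06 + 8.23 + 8.05 + 8.20 + 8.02 + 8.27 + 8.11 + 8.24 + 8.10 + 8.09 + 8.21) / 13 = 8.1400
Moving ranges: 0.10, 0.11, 0.17, 0.18, 0.15, 0.18, 0.25, 0.16, 0.13, 0.14, 0.01, 0.12; M̄R̄ = 1.7000 / 12 = 0.1417
LCL = X̄ − 3·M̄R̄/d₂ = 8.1400 − 3 × 0.1417 / 1.128 = 7.7632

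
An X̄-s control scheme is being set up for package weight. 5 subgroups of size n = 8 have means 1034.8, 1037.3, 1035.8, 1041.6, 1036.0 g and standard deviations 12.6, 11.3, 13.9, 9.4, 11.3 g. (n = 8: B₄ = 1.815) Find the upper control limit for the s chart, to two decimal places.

21.24

s̄ = (12.6 + 11.3 + 13.9 + 9.4 + 11.3) / 5 = 11.7000
UCL_s = B₄·s̄ = 1.815 × 11.7000 = 21.2355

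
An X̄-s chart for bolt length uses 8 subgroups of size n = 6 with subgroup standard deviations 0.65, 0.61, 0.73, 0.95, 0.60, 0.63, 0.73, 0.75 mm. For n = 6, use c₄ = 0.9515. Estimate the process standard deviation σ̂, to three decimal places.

0.742

s̄ = (0.65 + 0.61 + 0.73 + 0.95 + 0.60 + 0.63 + 0.73 + 0.75) / 8 = 0.7063
σ̂ = s̄ / c₄ = 0.7063 / 0.9515 = 0.7422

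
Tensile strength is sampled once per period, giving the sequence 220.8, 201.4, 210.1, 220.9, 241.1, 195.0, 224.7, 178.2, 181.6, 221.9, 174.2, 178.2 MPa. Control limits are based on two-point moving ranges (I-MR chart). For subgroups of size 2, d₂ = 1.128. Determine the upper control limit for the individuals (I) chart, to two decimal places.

X̄ = (220.8 + 201.4 + 210.1 + 220.9 + 241.1 + 195.0 + 224.7 + 178.2 + 181.6 + 221.9 + 174.2 + 178.2) / 12 = 204.0083
Moving ranges: 19.4, 8.7, 10.8, 20.2, 46.1, 29.7, 46.5, 3.4, 40.3, 47.7, 4.0; M̄R̄ = 276.8000 / 11 = 25.1636
UCL = X̄ + 3·M̄R̄/d₂ = 204.0083 + 3 × 25.1636 / 1.128 = 270.9329

270.93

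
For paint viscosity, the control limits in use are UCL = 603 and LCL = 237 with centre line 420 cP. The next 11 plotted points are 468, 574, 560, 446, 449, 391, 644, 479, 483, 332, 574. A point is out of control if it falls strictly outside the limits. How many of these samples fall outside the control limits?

Compare each point to [237, 603]: sample 7 = 644 > UCL.

1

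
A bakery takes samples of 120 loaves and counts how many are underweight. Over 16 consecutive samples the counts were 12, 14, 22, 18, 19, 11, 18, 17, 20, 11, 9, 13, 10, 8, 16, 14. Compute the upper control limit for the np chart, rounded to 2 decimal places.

25.21

p̄ = Σdᵢ / (k·n) = 232 / (16 × 120) = 0.12083
UCL = np̄ + 3·√(np̄(1−p̄)) = 14.5000 + 3 × √(14.5000×0.87917) = 14.5000 + 3 × 3.5704 = 25.2113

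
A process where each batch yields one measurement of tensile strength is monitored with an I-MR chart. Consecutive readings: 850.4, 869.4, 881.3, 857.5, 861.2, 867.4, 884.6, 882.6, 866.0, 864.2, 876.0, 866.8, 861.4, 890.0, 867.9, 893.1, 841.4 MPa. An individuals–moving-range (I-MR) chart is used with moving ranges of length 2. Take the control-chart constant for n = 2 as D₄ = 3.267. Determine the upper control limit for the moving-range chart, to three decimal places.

Moving ranges: 19.0, 11.9, 23.8, 3.7, 6.2, 17.2, 2.0, 16.6, 1.8, 11.8, 9.2, 5.4, 28.6, 22.1, 25.2, 51.7; M̄R̄ = 256.2000 / 16 = 16.0125
UCL_MR = D₄·M̄R̄ = 3.267 × 16.0125 = 52.3128

52.313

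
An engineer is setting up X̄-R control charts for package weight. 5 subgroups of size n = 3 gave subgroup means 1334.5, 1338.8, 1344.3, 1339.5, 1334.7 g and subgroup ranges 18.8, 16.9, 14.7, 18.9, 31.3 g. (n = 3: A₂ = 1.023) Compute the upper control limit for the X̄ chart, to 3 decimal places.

1358.943

X̄̄ = (1334.5 + 1338.8 + 1344.3 + 1339.5 + 1334.7) / 5 = 6691.8000 / 5 = 1338.3600
R̄ = (18.8 + 16.9 + 14.7 + 18.9 + 31.3) / 5 = 100.6000 / 5 = 20.1200
UCL = X̄̄ + A₂·R̄ = 1338.3600 + 1.023 × 20.1200 = 1358.9428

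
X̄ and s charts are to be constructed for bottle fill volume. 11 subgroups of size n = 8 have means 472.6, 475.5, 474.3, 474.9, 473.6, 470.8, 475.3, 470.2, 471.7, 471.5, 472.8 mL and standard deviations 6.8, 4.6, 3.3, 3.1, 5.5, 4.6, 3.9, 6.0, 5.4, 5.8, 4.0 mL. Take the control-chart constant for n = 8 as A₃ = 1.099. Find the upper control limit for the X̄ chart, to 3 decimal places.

478.313

X̄̄ = (472.6 + 475.5 + 474.3 + 474.9 + 473.6 + 470.8 + 475.3 + 470.2 + 471.7 + 471.5 + 472.8) / 11 = 473.0182
s̄ = (6.8 + 4.6 + 3.3 + 3.1 + 5.5 + 4.6 + 3.9 + 6.0 + 5.4 + 5.8 + 4.0) / 11 = 4.8182
UCL = X̄̄ + A₃·s̄ = 473.0182 + 1.099 × 4.8182 = 478.3134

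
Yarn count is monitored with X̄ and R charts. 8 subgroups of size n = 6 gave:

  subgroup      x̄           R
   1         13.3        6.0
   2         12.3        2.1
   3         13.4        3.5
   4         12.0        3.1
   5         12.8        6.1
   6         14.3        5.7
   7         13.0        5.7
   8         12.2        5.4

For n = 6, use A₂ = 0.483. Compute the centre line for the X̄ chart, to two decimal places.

12.91

X̄̄ = (13.3 + 12.3 + 13.4 + 12.0 + 12.8 + 14.3 + 13.0 + 12.2) / 8 = 103.3000 / 8 = 12.9125
CL = X̄̄ = 12.9125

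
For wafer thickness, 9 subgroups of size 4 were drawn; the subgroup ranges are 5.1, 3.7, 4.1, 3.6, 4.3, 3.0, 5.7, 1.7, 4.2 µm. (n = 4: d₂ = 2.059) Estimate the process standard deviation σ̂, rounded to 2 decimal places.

R̄ = (5.1 + 3.7 + 4.1 + 3.6 + 4.3 + 3.0 + 5.7 + 1.7 + 4.2) / 9 = 3.9333
σ̂ = R̄ / d₂ = 3.9333 / 2.059 = 1.9103

1.91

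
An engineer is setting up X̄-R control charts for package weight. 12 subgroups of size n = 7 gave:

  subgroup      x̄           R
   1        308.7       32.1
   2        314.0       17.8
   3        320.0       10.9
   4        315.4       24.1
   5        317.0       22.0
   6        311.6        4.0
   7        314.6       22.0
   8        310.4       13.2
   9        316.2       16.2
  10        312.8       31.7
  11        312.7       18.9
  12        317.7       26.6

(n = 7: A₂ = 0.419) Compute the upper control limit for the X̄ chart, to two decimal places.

X̄̄ = (308.7 + 314.0 + 320.0 + 315.4 + 317.0 + 311.6 + 314.6 + 310.4 + 316.2 + 312.8 + 312.7 + 317.7) / 12 = 3771.1000 / 12 = 314.2583
R̄ = (32.1 + 17.8 + 10.9 + 24.1 + 22.0 + 4.0 + 22.0 + 13.2 + 16.2 + 31.7 + 18.9 + 26.6) / 12 = 239.5000 / 12 = 19.9583
UCL = X̄̄ + A₂·R̄ = 314.2583 + 0.419 × 19.9583 = 322.6209

322.62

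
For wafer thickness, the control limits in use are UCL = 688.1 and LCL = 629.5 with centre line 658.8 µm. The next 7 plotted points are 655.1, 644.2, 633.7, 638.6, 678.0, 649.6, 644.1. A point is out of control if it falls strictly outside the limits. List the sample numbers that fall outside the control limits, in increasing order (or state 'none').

none

All 7 points lie within [629.5, 688.1].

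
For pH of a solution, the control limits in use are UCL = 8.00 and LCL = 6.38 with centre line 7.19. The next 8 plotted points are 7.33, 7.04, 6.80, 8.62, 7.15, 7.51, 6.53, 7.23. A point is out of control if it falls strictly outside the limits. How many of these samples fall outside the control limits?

1

Compare each point to [6.38, 8.00]: sample 4 = 8.62 > UCL.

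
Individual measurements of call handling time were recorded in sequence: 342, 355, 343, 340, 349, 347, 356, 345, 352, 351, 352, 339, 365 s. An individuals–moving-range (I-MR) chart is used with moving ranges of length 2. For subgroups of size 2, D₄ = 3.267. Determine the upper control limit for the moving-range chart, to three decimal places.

Moving ranges: 13, 12, 3, 9, 2, 9, 11, 7, 1, 1, 13, 26; M̄R̄ = 107.0000 / 12 = 8.9167
UCL_MR = D₄·M̄R̄ = 3.267 × 8.9167 = 29.1307

29.131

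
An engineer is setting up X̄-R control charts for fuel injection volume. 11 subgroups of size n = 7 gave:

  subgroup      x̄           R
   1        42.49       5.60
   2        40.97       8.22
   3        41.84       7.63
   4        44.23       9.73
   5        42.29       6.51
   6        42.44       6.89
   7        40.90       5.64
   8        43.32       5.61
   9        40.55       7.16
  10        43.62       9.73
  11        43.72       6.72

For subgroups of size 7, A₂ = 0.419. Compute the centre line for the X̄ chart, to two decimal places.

42.40

X̄̄ = (42.49 + 40.97 + 41.84 + 44.23 + 42.29 + 42.44 + 40.90 + 43.32 + 40.55 + 43.62 + 43.72) / 11 = 466.3700 / 11 = 42.3973
CL = X̄̄ = 42.3973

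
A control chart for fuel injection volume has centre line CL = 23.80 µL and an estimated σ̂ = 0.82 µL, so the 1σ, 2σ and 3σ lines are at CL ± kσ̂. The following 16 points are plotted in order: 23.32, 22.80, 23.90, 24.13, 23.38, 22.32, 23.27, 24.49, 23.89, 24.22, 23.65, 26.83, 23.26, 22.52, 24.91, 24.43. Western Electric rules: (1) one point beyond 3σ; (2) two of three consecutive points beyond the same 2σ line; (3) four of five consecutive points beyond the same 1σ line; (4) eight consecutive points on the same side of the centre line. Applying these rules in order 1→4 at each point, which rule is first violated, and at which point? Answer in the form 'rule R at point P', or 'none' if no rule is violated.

Zone of each point (C = within 1σ̂, B = 1σ̂–2σ̂, A = 2σ̂–3σ̂, * = beyond 3σ̂; sign = side of CL): 1:-C, 2:-B, 3:+C, 4:+C, 5:-C, 6:-B, 7:-C, 8:+C, 9:+C, 10:+C, 11:-C, 12:+*, 13:-C, 14:-B, 15:+B, 16:+C
Rule 1 (one point beyond the 3σ limits) is satisfied at point 12.

rule 1 at point 12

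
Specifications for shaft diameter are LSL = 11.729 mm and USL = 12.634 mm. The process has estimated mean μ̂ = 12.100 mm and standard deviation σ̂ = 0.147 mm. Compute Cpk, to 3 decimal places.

0.841

Cpu = (USL − μ̂) / (3σ̂) = (12.634 − 12.100) / (3 × 0.147) = 1.2109; Cpl = (μ̂ − LSL) / (3σ̂) = (12.100 − 11.729) / (3 × 0.147) = 0.8413; Cpk = min(Cpu, Cpl) = 0.8413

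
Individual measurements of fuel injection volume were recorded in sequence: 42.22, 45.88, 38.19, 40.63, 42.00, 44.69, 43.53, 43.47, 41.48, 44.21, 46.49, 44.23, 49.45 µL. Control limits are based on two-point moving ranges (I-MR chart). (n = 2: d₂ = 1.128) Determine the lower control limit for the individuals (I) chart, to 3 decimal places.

36.139

X̄ = (42.22 + 45.88 + 38.19 + 40.63 + 42.00 + 44.69 + 43.53 + 43.47 + 41.48 + 44.21 + 46.49 + 44.23 + 49.45) / 13 = 43.5746
Moving ranges: 3.66, 7.69, 2.44, 1.37, 2.69, 1.16, 0.06, 1.99, 2.73, 2.28, 2.26, 5.22; M̄R̄ = 33.5500 / 12 = 2.7958
LCL = X̄ − 3·M̄R̄/d₂ = 43.5746 − 3 × 2.7958 / 1.128 = 36.1389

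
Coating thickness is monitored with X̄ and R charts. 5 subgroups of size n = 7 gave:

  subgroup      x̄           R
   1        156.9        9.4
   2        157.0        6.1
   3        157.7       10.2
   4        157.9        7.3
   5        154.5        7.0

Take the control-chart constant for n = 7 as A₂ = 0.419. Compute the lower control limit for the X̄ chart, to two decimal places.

X̄̄ = (156.9 + 157.0 + 157.7 + 157.9 + 154.5) / 5 = 784.0000 / 5 = 156.8000
R̄ = (9.4 + 6.1 + 10.2 + 7.3 + 7.0) / 5 = 40.0000 / 5 = 8.0000
LCL = X̄̄ − A₂·R̄ = 156.8000 − 0.419 × 8.0000 = 153.4480

153.45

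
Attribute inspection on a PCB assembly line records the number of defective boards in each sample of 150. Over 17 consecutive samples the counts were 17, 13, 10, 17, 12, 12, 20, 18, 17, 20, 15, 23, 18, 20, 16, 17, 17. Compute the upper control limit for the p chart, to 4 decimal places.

0.1874

p̄ = Σdᵢ / (k·n) = 282 / (17 × 150) = 0.11059
UCL = p̄ + 3·√(p̄(1−p̄)/n) = 0.11059 + 3 × √(0.11059×0.88941/150) = 0.11059 + 3 × 0.02561 = 0.18741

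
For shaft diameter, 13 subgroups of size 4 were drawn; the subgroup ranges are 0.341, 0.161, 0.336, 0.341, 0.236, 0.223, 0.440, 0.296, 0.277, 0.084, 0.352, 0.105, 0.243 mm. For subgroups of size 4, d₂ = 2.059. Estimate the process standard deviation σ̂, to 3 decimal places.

R̄ = (0.341 + 0.161 + 0.336 + 0.341 + 0.236 + 0.223 + 0.440 + 0.296 + 0.277 + 0.084 + 0.352 + 0.105 + 0.243) / 13 = 0.2642
σ̂ = R̄ / d₂ = 0.2642 / 2.059 = 0.1283

0.128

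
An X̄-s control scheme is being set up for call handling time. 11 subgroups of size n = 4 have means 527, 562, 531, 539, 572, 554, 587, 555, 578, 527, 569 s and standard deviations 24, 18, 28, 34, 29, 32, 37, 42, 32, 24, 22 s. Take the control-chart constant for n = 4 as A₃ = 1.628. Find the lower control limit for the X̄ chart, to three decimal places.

506.980

X̄̄ = (527 + 562 + 531 + 539 + 572 + 554 + 587 + 555 + 578 + 527 + 569) / 11 = 554.6364
s̄ = (24 + 18 + 28 + 34 + 29 + 32 + 37 + 42 + 32 + 24 + 22) / 11 = 29.2727
LCL = X̄̄ − A₃·s̄ = 554.6364 − 1.628 × 29.2727 = 506.9804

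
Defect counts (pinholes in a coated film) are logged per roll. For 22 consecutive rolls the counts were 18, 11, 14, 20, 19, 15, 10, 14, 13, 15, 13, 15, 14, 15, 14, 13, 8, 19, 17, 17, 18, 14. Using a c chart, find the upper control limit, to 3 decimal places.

c̄ = (18 + 11 + 14 + 20 + 19 + 15 + 10 + 14 + 13 + 15 + 13 + 15 + 14 + 15 + 14 + 13 + 8 + 19 + 17 + 17 + 18 + 14) / 22 = 326 / 22 = 14.8182
UCL = c̄ + 3√c̄ = 14.8182 + 3 × √14.8182 = 14.8182 + 3 × 3.8494 = 26.3665

26.366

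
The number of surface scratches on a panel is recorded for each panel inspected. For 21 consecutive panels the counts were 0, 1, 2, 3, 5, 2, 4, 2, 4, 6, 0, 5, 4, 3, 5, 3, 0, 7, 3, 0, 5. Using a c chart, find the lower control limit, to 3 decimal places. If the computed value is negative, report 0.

c̄ = (0 + 1 + 2 + 3 + 5 + 2 + 4 + 2 + 4 + 6 + 0 + 5 + 4 + 3 + 5 + 3 + 0 + 7 + 3 + 0 + 5) / 21 = 64 / 21 = 3.0476
LCL = c̄ − 3√c̄ = 3.0476 − 3 × 1.7457 = -2.1896 → 0 (cannot be negative)

0.000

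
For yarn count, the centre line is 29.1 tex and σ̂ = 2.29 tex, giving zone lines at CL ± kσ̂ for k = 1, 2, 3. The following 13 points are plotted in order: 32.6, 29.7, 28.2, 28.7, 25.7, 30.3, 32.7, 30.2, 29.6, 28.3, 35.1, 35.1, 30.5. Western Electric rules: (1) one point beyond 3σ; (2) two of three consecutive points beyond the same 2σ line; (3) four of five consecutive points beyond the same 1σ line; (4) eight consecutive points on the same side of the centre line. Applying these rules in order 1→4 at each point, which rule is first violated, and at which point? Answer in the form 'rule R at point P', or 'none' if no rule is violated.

rule 2 at point 12

Zone of each point (C = within 1σ̂, B = 1σ̂–2σ̂, A = 2σ̂–3σ̂, * = beyond 3σ̂; sign = side of CL): 1:+B, 2:+C, 3:-C, 4:-C, 5:-B, 6:+C, 7:+B, 8:+C, 9:+C, 10:-C, 11:+A, 12:+A, 13:+C
Rule 2 (two of three consecutive points beyond the same 2σ limit) is satisfied at point 12.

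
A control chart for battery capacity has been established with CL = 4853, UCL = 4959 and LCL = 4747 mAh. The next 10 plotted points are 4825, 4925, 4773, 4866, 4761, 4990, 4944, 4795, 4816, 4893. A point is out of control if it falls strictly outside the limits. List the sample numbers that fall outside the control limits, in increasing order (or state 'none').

Compare each point to [4747, 4959]: sample 6 = 4990 > UCL.

6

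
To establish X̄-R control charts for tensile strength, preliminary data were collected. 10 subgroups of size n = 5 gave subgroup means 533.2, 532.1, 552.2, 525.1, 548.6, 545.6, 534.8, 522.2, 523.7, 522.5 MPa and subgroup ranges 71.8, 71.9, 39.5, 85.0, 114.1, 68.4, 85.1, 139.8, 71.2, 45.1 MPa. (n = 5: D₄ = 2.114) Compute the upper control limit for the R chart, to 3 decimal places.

R̄ = (71.8 + 71.9 + 39.5 + 85.0 + 114.1 + 68.4 + 85.1 + 139.8 + 71.2 + 45.1) / 10 = 791.9000 / 10 = 79.1900
UCL_R = D₄·R̄ = 2.114 × 79.1900 = 167.4077

167.408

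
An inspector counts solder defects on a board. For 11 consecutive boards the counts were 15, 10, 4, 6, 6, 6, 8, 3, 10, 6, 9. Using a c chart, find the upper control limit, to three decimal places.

15.786

c̄ = (15 + 10 + 4 + 6 + 6 + 6 + 8 + 3 + 10 + 6 + 9) / 11 = 83 / 11 = 7.5455
UCL = c̄ + 3√c̄ = 7.5455 + 3 × √7.5455 = 7.5455 + 3 × 2.7469 = 15.7862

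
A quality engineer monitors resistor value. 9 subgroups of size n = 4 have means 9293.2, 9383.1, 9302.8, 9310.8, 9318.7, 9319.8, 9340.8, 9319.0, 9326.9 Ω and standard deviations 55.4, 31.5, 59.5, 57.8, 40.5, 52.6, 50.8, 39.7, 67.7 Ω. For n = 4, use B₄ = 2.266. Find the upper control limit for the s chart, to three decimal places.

s̄ = (55.4 + 31.5 + 59.5 + 57.8 + 40.5 + 52.6 + 50.8 + 39.7 + 67.7) / 9 = 50.6111
UCL_s = B₄·s̄ = 2.266 × 50.6111 = 114.6848

114.685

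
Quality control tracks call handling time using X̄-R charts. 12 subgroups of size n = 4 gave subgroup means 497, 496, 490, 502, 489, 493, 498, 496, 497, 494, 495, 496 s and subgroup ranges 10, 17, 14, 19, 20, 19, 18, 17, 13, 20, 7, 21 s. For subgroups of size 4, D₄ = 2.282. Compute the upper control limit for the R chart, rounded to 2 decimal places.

R̄ = (10 + 17 + 14 + 19 + 20 + 19 + 18 + 17 + 13 + 20 + 7 + 21) / 12 = 195.0000 / 12 = 16.2500
UCL_R = D₄·R̄ = 2.282 × 16.2500 = 37.0825

37.08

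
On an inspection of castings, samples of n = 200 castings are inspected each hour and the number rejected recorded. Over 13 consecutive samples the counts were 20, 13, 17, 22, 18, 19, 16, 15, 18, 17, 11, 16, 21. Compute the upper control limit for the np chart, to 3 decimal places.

p̄ = Σdᵢ / (k·n) = 223 / (13 × 200) = 0.08577
UCL = np̄ + 3·√(np̄(1−p̄)) = 17.1538 + 3 × √(17.1538×0.91423) = 17.1538 + 3 × 3.9601 = 29.0342

29.034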